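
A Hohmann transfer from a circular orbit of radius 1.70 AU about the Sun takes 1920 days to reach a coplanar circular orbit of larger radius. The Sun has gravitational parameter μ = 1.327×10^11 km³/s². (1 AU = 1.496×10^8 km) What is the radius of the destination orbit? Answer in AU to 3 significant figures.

In km: r₁ = 1.70 × 1.496×10^8 = 2.5432×10^8 km.
Transfer time t = 1920 days = 1.65888×10^8 s, and t = π√(a_t³/μ).
So a_t = (μ t²/π²)^(1/3) = (1.327×10^11 × (1.65888×10^8)² / π²)^(1/3) = 7.1791×10^8 km.
Since a_t = (r₁ + r₂)/2, r₂ = 2a_t − r₁ = 2×7.1791×10^8 − 2.5432×10^8 = 1.1815×10^9 km.
In AU: r₂ = 1.1815×10^9 / 1.496×10^8 = 7.90 AU.

r₂ = 7.90 AU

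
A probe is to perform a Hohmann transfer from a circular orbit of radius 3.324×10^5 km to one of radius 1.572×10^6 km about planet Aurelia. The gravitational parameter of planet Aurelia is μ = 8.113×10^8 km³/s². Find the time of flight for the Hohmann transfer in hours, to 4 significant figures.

The Hohmann ellipse has a_t = (r₁ + r₂)/2 = 9.522×10^5 km.
Half the transfer-orbit period gives t = π√(a_t³/μ) = 1.025×10^5 s.
Converting: 1.025×10^5 s ÷ 3600 s/hour = 28.47 hours.

t = 28.47 hours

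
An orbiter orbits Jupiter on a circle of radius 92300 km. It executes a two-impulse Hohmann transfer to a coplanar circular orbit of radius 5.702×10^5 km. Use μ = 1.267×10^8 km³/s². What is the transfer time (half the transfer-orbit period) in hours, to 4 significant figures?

t = 14.78 hours

Semi-major axis of the transfer orbit: a_t = (92300 + 5.702×10^5)/2 = 3.3125×10^5 km.
Transfer time t = π√(a_t³/μ) = π√((3.3125×10^5)³ / 1.267×10^8) = 53210 s.
Converting: 53210 s ÷ 3600 s/hour = 14.78 hours.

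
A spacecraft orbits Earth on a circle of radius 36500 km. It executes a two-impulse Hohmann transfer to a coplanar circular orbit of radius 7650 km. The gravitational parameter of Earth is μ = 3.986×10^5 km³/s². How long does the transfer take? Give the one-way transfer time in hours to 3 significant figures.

The Hohmann ellipse has a_t = (r₁ + r₂)/2 = 22075 km.
Half the transfer-orbit period gives t = π√(a_t³/μ) = 16320 s.
Converting: 16320 s ÷ 3600 s/hour = 4.53 hours.

t = 4.53 hours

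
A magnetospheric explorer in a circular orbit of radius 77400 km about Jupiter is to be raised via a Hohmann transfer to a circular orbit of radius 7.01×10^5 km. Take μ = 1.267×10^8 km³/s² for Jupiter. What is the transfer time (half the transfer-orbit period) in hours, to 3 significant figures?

Semi-major axis of the transfer orbit: a_t = (77400 + 7.010×10^5)/2 = 3.892×10^5 km.
Half the transfer-orbit period gives t = π√(a_t³/μ) = 67770 s.
Converting: 67770 s ÷ 3600 s/hour = 18.8 hours.

t = 18.8 hours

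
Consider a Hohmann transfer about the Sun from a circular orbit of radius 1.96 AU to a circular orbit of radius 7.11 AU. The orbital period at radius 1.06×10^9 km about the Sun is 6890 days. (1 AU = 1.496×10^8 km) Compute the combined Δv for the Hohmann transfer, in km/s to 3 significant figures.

Δv = 9.19 km/s

From Kepler's third law T² = 4π²r³/μ at r = 1.06×10^9 km, T = 6890 days = 6890 × 86400 s = 5.95296×10^8 s: μ = 4π²r³/T² = 1.32682×10^11 km³/s².
In km: r₁ = 1.96 × 1.496×10^8 = 2.93216×10^8 km; r₂ = 7.11 × 1.496×10^8 = 1.063656×10^9 km.
The Hohmann ellipse has a_t = (r₁ + r₂)/2 = 6.78436×10^8 km.
Circular speed at r₁: v₁ = √(μ/r₁) = √(1.32682×10^11/2.93216×10^8) = 21.272 km/s.
On the transfer ellipse at r₁, v² = μ(2/r − 1/a) gives v_p = √[μ(2/r₁ − 1/a_t)] = 26.635 km/s.
First burn Δv₁ = |v_p − v₁| = 5.363 km/s.
At r₂, v₂ = √(μ/r₂) = 11.1688 km/s.
Transfer-orbit speed at r₂: v_a = √[μ(2/r₂ − 1/a_t)] = 7.34251 km/s.
Second burn Δv₂ = |v₂ − v_a| = 3.826 km/s.
Δv = Δv₁ + Δv₂ = 5.363 + 3.826 = 9.189 km/s.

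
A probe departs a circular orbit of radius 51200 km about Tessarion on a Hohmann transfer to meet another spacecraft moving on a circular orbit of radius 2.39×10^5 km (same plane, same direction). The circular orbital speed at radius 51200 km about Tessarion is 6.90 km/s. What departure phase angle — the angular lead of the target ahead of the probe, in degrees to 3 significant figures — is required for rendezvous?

φ = 94.9°

From the circular-orbit relation v² = μ/r at r = 51200 km: μ = v²r = (6.90)² × 51200 = 2.43763×10^6 km³/s².
The Hohmann ellipse has a_t = (r₁ + r₂)/2 = 1.451×10^5 km.
Transfer time t = π√(a_t³/μ) = 1.1122×10^5 s.
The target's mean motion on its circular orbit is ω₂ = √(μ/r₂³) = 1.3362×10^-5 rad/s.
Angle swept by the target during transfer: ω₂·t = 1.48612 rad = 85.148°.
Arrival is 180° from departure on the ellipse, so φ = 180° − 85.148° = 94.9°.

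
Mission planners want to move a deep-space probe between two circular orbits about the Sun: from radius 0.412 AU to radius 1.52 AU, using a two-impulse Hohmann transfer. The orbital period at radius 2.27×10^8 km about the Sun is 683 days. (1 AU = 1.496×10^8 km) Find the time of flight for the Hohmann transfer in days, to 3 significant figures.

t = 173 days

From Kepler's third law T² = 4π²r³/μ at r = 2.27×10^8 km, T = 683 days = 683 × 86400 s = 5.90112×10^7 s: μ = 4π²r³/T² = 1.32608×10^11 km³/s².
In km: r₁ = 0.412 × 1.496×10^8 = 6.16352×10^7 km; r₂ = 1.52 × 1.496×10^8 = 2.27392×10^8 km.
Semi-major axis of the transfer orbit: a_t = (6.16352×10^7 + 2.27392×10^8)/2 = 1.445136×10^8 km.
Half the transfer-orbit period gives t = π√(a_t³/μ) = 1.499×10^7 s.
Converting: 1.499×10^7 s ÷ 86400 s/day = 173 days.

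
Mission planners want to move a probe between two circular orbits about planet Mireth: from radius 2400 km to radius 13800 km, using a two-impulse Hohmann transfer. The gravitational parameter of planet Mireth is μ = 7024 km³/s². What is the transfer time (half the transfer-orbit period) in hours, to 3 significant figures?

t = 7.59 hours

Transfer-ellipse semi-major axis a_t = (r₁ + r₂)/2 = (2400 + 13800)/2 = 8100 km.
Transfer time t = π√(a_t³/μ) = π√((8100)³ / 7024) = 27330 s.
Converting: 27330 s ÷ 3600 s/hour = 7.59 hours.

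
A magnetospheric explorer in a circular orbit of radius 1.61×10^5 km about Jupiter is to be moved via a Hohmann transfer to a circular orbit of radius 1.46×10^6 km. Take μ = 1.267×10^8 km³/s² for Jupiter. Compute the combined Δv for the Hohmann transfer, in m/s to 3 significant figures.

The Hohmann ellipse has a_t = (r₁ + r₂)/2 = 8.105×10^5 km.
Circular speed at r₁: v₁ = √(μ/r₁) = √(1.267×10^8/1.610×10^5) = 28.053 km/s.
Transfer-orbit speed at r₁ (vis-viva): v_p = √[μ(2/r₁ − 1/a_t)] = 37.651 km/s.
First burn Δv₁ = |v_p − v₁| = 9.598 km/s.
At r₂, v₂ = √(μ/r₂) = 9.316 km/s.
Transfer-orbit speed at r₂: v_a = √[μ(2/r₂ − 1/a_t)] = 4.152 km/s.
Second burn Δv₂ = |v₂ − v_a| = 5.164 km/s.
Total Δv = Δv₁ + Δv₂ = 14.76 km/s.

Δv = 14800 m/s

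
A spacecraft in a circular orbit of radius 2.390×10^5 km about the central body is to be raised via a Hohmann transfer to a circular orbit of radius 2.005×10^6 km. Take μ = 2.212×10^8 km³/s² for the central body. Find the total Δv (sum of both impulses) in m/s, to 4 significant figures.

Δv = 15900 m/s

The Hohmann ellipse has a_t = (r₁ + r₂)/2 = 1.122×10^6 km.
At r₁ the circular-orbit speed is v₁ = √(μ/r₁) = 30.422 km/s.
On the transfer ellipse at r₁, v² = μ(2/r − 1/a) gives v_p = √[μ(2/r₁ − 1/a_t)] = 40.668 km/s.
First burn Δv₁ = |v_p − v₁| = 10.246 km/s.
Circular speed at r₂: v₂ = √(μ/r₂) = 10.5035 km/s.
Transfer-orbit speed at r₂: v_a = √[μ(2/r₂ − 1/a_t)] = 4.84772 km/s.
Second burn Δv₂ = |v₂ − v_a| = 5.6558 km/s.
Total Δv = Δv₁ + Δv₂ = 15.90 km/s.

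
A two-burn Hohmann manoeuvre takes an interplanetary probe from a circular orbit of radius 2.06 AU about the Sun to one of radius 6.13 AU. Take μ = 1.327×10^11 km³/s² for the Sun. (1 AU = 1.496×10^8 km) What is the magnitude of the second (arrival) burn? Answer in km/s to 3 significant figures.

In km: r₁ = 2.06 × 1.496×10^8 = 3.08176×10^8 km; r₂ = 6.13 × 1.496×10^8 = 9.17048×10^8 km.
Transfer-ellipse semi-major axis a_t = (r₁ + r₂)/2 = (3.08176×10^8 + 9.17048×10^8)/2 = 6.12612×10^8 km.
Circular speed at r = 9.17048×10^8 km: v_c = √(μ/r) = 12.029 km/s.
Vis-viva on the transfer ellipse at r = 9.17048×10^8 km gives v_t = √[μ(2/r − 1/a_t)] = 8.5319 km/s.
Δv₂ = |v_t − v_c| = |8.5319 − 12.029| = 3.497 km/s.

Δv₂ = 3.50 km/s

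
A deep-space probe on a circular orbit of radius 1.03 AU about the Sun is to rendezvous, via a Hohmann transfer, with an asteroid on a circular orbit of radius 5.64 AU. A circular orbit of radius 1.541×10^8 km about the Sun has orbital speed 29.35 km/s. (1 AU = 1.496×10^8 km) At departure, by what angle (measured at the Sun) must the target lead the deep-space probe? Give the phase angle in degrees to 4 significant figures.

From the circular-orbit relation v² = μ/r at r = 1.541×10^8 km: μ = v²r = (29.35)² × 1.541×10^8 = 1.32745×10^11 km³/s².
In km: r₁ = 1.03 × 1.496×10^8 = 1.54088×10^8 km; r₂ = 5.64 × 1.496×10^8 = 8.43744×10^8 km.
Semi-major axis of the transfer orbit: a_t = (1.54088×10^8 + 8.43744×10^8)/2 = 4.98916×10^8 km.
The half-period of the transfer ellipse is t = π√(a_t³/μ) = 9.6091×10^7 s.
The target's mean motion on its circular orbit is ω₂ = √(μ/r₂³) = 1.4866×10^-8 rad/s.
Angle swept by the target during transfer: ω₂·t = 1.4285 rad = 81.85°.
The deep-space probe traverses 180° on the transfer ellipse, so the target must lead by 180° − 81.85° = 98.15°.

φ = 98.15°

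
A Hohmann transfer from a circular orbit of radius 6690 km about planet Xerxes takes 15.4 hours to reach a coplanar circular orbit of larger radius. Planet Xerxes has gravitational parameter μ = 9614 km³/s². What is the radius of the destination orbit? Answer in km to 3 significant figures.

r₂ = 22100 km

Transfer time t = 15.4 hours = 55440 s, and t = π√(a_t³/μ).
So a_t = (μ t²/π²)^(1/3) = (9614 × (55440)² / π²)^(1/3) = 14413 km.
Since a_t = (r₁ + r₂)/2, r₂ = 2a_t − r₁ = 2×14413 − 6690 = 22136 km.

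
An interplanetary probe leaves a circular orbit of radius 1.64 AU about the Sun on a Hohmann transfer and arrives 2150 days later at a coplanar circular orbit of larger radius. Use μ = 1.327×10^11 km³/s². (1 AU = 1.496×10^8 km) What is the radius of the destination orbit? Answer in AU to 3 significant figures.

r₂ = 8.71 AU

In km: r₁ = 1.64 × 1.496×10^8 = 2.45344×10^8 km.
Transfer time t = 2150 days = 1.8576×10^8 s, and t = π√(a_t³/μ).
So a_t = (μ t²/π²)^(1/3) = (1.327×10^11 × (1.8576×10^8)² / π²)^(1/3) = 7.7415×10^8 km.
Since a_t = (r₁ + r₂)/2, r₂ = 2a_t − r₁ = 2×7.7415×10^8 − 2.45344×10^8 = 1.302956×10^9 km.
In AU: r₂ = 1.302956×10^9 / 1.496×10^8 = 8.71 AU.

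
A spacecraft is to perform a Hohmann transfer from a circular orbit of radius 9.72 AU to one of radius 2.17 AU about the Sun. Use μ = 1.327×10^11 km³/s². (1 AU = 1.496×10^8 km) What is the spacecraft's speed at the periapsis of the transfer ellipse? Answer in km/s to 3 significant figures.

v = 25.9 km/s

In km: r₁ = 9.72 × 1.496×10^8 = 1.454112×10^9 km; r₂ = 2.17 × 1.496×10^8 = 3.24632×10^8 km.
The Hohmann ellipse has a_t = (r₁ + r₂)/2 = 8.89372×10^8 km.
The periapsis of the transfer ellipse is at r = 3.24632×10^8 km.
From the vis-viva equation, v = √[μ(2/r − 1/a_t)] = 25.85 km/s.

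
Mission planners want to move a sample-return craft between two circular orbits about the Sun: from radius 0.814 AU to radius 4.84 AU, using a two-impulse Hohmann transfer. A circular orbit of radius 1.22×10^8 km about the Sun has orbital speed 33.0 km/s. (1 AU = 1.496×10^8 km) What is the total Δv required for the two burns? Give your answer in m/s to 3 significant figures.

Δv = 16500 m/s

From the circular-orbit relation v² = μ/r at r = 1.22×10^8 km: μ = v²r = (33.0)² × 1.22×10^8 = 1.32858×10^11 km³/s².
In km: r₁ = 0.814 × 1.496×10^8 = 1.217744×10^8 km; r₂ = 4.84 × 1.496×10^8 = 7.24064×10^8 km.
Semi-major axis of the transfer orbit: a_t = (1.217744×10^8 + 7.24064×10^8)/2 = 4.229192×10^8 km.
At r₁ the circular-orbit speed is v₁ = √(μ/r₁) = 33.03 km/s.
Transfer-orbit speed at r₁ (v² = μ(2/r − 1/a)): v_p = √[μ(2/r₁ − 1/a_t)] = 43.22 km/s.
First burn Δv₁ = |v_p − v₁| = 10.19 km/s.
Circular speed at r₂: v₂ = √(μ/r₂) = 13.546 km/s.
Transfer-orbit speed at r₂: v_a = √[μ(2/r₂ − 1/a_t)] = 7.2687 km/s.
Second burn Δv₂ = |v₂ − v_a| = 6.277 km/s.
Total Δv = Δv₁ + Δv₂ = 16.47 km/s.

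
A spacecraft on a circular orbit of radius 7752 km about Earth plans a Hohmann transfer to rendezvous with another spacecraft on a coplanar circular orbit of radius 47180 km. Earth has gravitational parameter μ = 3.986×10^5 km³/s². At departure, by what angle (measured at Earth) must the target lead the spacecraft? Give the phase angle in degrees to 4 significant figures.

φ = 100.0°

The Hohmann ellipse has a_t = (r₁ + r₂)/2 = 27466 km.
Transfer time t = π√(a_t³/μ) = 22650.3 s.
Target angular speed ω₂ = √(μ/r₂³) = 6.16072×10^-5 rad/s.
Angle swept by the target during transfer: ω₂·t = 1.39542 rad = 79.952°.
The spacecraft traverses 180° on the transfer ellipse, so the target must lead by 180° − 79.952° = 100.0°.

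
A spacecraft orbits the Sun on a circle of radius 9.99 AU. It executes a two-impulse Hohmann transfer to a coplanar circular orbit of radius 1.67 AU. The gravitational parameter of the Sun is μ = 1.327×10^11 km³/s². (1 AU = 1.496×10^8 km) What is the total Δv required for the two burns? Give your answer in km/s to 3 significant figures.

Δv = 11.5 km/s

In km: r₁ = 9.99 × 1.496×10^8 = 1.494504×10^9 km; r₂ = 1.67 × 1.496×10^8 = 2.49832×10^8 km.
The Hohmann ellipse has a_t = (r₁ + r₂)/2 = 8.72168×10^8 km.
Circular speed at r₁: v₁ = √(μ/r₁) = √(1.327×10^11/1.494504×10^9) = 9.423 km/s.
Transfer-orbit speed at r₁ (vis-viva): v_a = √[μ(2/r₁ − 1/a_t)] = 5.043 km/s.
First burn Δv₁ = |v_a − v₁| = 4.380 km/s.
At r₂, v₂ = √(μ/r₂) = 23.047 km/s.
Transfer-orbit speed at r₂: v_p = √[μ(2/r₂ − 1/a_t)] = 30.169 km/s.
Second burn Δv₂ = |v₂ − v_p| = 7.122 km/s.
Δv = Δv₁ + Δv₂ = 4.380 + 7.122 = 11.50 km/s.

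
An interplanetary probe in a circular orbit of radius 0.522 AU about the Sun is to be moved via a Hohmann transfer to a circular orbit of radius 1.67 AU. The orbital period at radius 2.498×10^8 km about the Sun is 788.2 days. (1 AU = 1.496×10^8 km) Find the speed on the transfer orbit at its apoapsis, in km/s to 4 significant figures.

From Kepler's third law T² = 4π²r³/μ at r = 2.498×10^8 km, T = 788.2 days = 788.2 × 86400 s = 6.810048×10^7 s: μ = 4π²r³/T² = 1.32690×10^11 km³/s².
In km: r₁ = 0.522 × 1.496×10^8 = 7.80912×10^7 km; r₂ = 1.67 × 1.496×10^8 = 2.49832×10^8 km.
The Hohmann ellipse has a_t = (r₁ + r₂)/2 = 1.639616×10^8 km.
The apoapsis of the transfer ellipse is at r = 2.49832×10^8 km.
From the vis-viva equation, v = √[μ(2/r − 1/a_t)] = 15.90 km/s.

v = 15.90 km/s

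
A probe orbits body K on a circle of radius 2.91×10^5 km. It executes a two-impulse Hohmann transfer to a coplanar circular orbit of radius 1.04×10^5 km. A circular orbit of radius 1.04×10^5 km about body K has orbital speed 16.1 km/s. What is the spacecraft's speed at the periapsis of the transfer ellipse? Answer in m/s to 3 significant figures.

From the circular-orbit relation v² = μ/r at r = 1.04×10^5 km: μ = v²r = (16.1)² × 1.04×10^5 = 2.69578×10^7 km³/s².
Semi-major axis of the transfer orbit: a_t = (2.910×10^5 + 1.040×10^5)/2 = 1.975×10^5 km.
The periapsis of the transfer ellipse is at r = 1.040×10^5 km.
From the vis-viva equation, v = √[μ(2/r − 1/a_t)] = 19.54 km/s.

v = 19500 m/s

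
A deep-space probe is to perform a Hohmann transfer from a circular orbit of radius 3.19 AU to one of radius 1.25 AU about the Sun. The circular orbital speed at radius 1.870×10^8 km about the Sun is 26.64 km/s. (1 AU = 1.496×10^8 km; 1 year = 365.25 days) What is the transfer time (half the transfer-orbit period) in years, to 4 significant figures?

t = 1.654 years

From the circular-orbit relation v² = μ/r at r = 1.870×10^8 km: μ = v²r = (26.64)² × 1.870×10^8 = 1.32712×10^11 km³/s².
In km: r₁ = 3.19 × 1.496×10^8 = 4.77224×10^8 km; r₂ = 1.25 × 1.496×10^8 = 1.870×10^8 km.
Semi-major axis of the transfer orbit: a_t = (4.77224×10^8 + 1.870×10^8)/2 = 3.32112×10^8 km.
Half the transfer-orbit period gives t = π√(a_t³/μ) = 5.219×10^7 s.
Converting: 5.219×10^7 s ÷ 3.15576×10^7 s/year (365.25 × 86400) = 1.654 years.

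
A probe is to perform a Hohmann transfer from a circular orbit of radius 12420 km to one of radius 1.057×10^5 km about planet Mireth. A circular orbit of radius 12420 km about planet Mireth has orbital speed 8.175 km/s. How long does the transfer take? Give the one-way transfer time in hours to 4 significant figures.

From the circular-orbit relation v² = μ/r at r = 12420 km: μ = v²r = (8.175)² × 12420 = 8.30036×10^5 km³/s².
Transfer-ellipse semi-major axis a_t = (r₁ + r₂)/2 = (12420 + 1.057×10^5)/2 = 59060 km.
Transfer time t = π√(a_t³/μ) = π√((59060)³ / 8.30036×10^5) = 49490 s.
Converting: 49490 s ÷ 3600 s/hour = 13.75 hours.

t = 13.75 hours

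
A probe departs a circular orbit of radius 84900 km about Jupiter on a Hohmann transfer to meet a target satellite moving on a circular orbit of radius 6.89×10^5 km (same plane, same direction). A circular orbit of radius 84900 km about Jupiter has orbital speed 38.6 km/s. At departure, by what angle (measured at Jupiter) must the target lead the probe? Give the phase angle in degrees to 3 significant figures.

From the circular-orbit relation v² = μ/r at r = 84900 km: μ = v²r = (38.6)² × 84900 = 1.26498×10^8 km³/s².
Transfer-ellipse semi-major axis a_t = (r₁ + r₂)/2 = (84900 + 6.890×10^5)/2 = 3.8695×10^5 km.
The half-period of the transfer ellipse is t = π√(a_t³/μ) = 67234 s.
Target angular speed ω₂ = √(μ/r₂³) = 1.9666×10^-5 rad/s.
Angle swept by the target during transfer: ω₂·t = 1.3222 rad = 75.76°.
Arrival is 180° from departure on the ellipse, so φ = 180° − 75.76° = 104°.

φ = 104°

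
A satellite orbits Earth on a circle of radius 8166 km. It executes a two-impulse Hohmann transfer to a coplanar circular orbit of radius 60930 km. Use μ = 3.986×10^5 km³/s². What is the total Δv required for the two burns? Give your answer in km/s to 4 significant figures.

Δv = 3.606 km/s

Transfer-ellipse semi-major axis a_t = (r₁ + r₂)/2 = (8166 + 60930)/2 = 34548 km.
Circular speed at r₁: v₁ = √(μ/r₁) = √(3.986×10^5/8166) = 6.9866 km/s.
On the transfer ellipse at r₁, vis-viva gives v_p = √[μ(2/r₁ − 1/a_t)] = 9.2783 km/s.
First burn Δv₁ = |v_p − v₁| = 2.292 km/s.
At r₂, v₂ = √(μ/r₂) = 2.558 km/s.
Transfer-orbit speed at r₂: v_a = √[μ(2/r₂ − 1/a_t)] = 1.244 km/s.
Second burn Δv₂ = |v₂ − v_a| = 1.314 km/s.
Δv = Δv₁ + Δv₂ = 2.292 + 1.314 = 3.606 km/s.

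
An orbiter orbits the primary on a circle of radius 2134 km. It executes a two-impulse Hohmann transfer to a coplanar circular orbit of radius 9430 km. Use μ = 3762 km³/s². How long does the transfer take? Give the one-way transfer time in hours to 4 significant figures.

Semi-major axis of the transfer orbit: a_t = (2134 + 9430)/2 = 5782 km.
By Kepler's third law the transfer-orbit period is T = 2π√(a_t³/μ), so t = T/2 = 22519 s.
Converting: 22519 s ÷ 3600 s/hour = 6.255 hours.

t = 6.255 hours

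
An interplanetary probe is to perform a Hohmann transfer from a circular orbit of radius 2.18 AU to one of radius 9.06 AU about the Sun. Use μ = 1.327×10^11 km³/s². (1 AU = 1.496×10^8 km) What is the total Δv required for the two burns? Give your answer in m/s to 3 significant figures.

Δv = 9170 m/s

In km: r₁ = 2.18 × 1.496×10^8 = 3.26128×10^8 km; r₂ = 9.06 × 1.496×10^8 = 1.355376×10^9 km.
Transfer-ellipse semi-major axis a_t = (r₁ + r₂)/2 = (3.26128×10^8 + 1.355376×10^9)/2 = 8.40752×10^8 km.
Circular speed at r₁: v₁ = √(μ/r₁) = √(1.327×10^11/3.26128×10^8) = 20.17 km/s.
Transfer-orbit speed at r₁ (v² = μ(2/r − 1/a)): v_p = √[μ(2/r₁ − 1/a_t)] = 25.61 km/s.
First burn Δv₁ = |v_p − v₁| = 5.440 km/s.
At r₂, v₂ = √(μ/r₂) = 9.895 km/s.
Transfer-orbit speed at r₂: v_a = √[μ(2/r₂ − 1/a_t)] = 6.163 km/s.
Second burn Δv₂ = |v₂ − v_a| = 3.732 km/s.
Total Δv = Δv₁ + Δv₂ = 9.172 km/s.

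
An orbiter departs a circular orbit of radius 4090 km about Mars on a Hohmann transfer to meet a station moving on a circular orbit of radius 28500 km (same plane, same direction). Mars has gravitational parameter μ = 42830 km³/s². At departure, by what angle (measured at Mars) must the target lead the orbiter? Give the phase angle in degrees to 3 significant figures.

The Hohmann ellipse has a_t = (r₁ + r₂)/2 = 16295 km.
The half-period of the transfer ellipse is t = π√(a_t³/μ) = 31576 s.
Target angular speed ω₂ = √(μ/r₂³) = 4.3014×10^-5 rad/s.
Angle swept by the target during transfer: ω₂·t = 1.3582 rad = 77.82°.
Arrival is 180° from departure on the ellipse, so φ = 180° − 77.82° = 102°.

φ = 102°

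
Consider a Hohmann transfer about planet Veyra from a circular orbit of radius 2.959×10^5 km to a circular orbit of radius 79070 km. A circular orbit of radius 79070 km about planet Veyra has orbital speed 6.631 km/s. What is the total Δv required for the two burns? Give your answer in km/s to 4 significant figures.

From the circular-orbit relation v² = μ/r at r = 79070 km: μ = v²r = (6.631)² × 79070 = 3.47672×10^6 km³/s².
Transfer-ellipse semi-major axis a_t = (r₁ + r₂)/2 = (2.959×10^5 + 79070)/2 = 1.87485×10^5 km.
At r₁ the circular-orbit speed is v₁ = √(μ/r₁) = 3.428 km/s.
Transfer-orbit speed at r₁ (vis-viva): v_a = √[μ(2/r₁ − 1/a_t)] = 2.226 km/s.
First burn Δv₁ = |v_a − v₁| = 1.202 km/s.
At r₂, v₂ = √(μ/r₂) = 6.631 km/s.
Transfer-orbit speed at r₂: v_p = √[μ(2/r₂ − 1/a_t)] = 8.330 km/s.
Second burn Δv₂ = |v₂ − v_p| = 1.699 km/s.
Δv = Δv₁ + Δv₂ = 1.202 + 1.699 = 2.901 km/s.

Δv = 2.901 km/s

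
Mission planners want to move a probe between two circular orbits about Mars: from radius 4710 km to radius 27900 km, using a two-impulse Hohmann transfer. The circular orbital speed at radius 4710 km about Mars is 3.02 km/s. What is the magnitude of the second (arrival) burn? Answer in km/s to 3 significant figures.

Δv₂ = 0.574 km/s

From the circular-orbit relation v² = μ/r at r = 4710 km: μ = v²r = (3.02)² × 4710 = 42957.1 km³/s².
The Hohmann ellipse has a_t = (r₁ + r₂)/2 = 16305 km.
On the circular orbit at r = 27900 km, v_c = √(μ/r) = 1.2408 km/s.
Vis-viva on the transfer ellipse at r = 27900 km gives v_t = √[μ(2/r − 1/a_t)] = 0.66691 km/s.
Δv₂ = |v_t − v_c| = |0.66691 − 1.2408| = 0.5739 km/s.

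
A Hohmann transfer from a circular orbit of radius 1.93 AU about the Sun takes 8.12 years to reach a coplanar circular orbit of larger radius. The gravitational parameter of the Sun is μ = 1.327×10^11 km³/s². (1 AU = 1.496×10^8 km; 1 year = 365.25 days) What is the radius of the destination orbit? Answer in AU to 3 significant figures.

r₂ = 10.9 AU

In km: r₁ = 1.93 × 1.496×10^8 = 2.88728×10^8 km.
Transfer time t = 8.12 years × 365.25 × 86400 s = 2.56247712×10^8 s, and t = π√(a_t³/μ).
So a_t = (μ t²/π²)^(1/3) = (1.327×10^11 × (2.56247712×10^8)² / π²)^(1/3) = 9.5932×10^8 km.
Since a_t = (r₁ + r₂)/2, r₂ = 2a_t − r₁ = 2×9.5932×10^8 − 2.88728×10^8 = 1.629912×10^9 km.
In AU: r₂ = 1.629912×10^9 / 1.496×10^8 = 10.9 AU.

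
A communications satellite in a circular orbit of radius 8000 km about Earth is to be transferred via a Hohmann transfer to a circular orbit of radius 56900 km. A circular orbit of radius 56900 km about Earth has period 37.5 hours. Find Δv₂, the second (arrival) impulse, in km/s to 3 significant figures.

From Kepler's third law T² = 4π²r³/μ at r = 56900 km, T = 37.5 hours = 37.5 × 3600 s = 1.350×10^5 s: μ = 4π²r³/T² = 3.99052×10^5 km³/s².
The Hohmann ellipse has a_t = (r₁ + r₂)/2 = 32450 km.
On the circular orbit at r = 56900 km, v_c = √(μ/r) = 2.648 km/s.
Transfer-orbit speed at the same r (vis-viva, a = a_t): v_t = √[μ(2/r − 1/a_t)] = 1.315 km/s.
Δv₂ = |v_t − v_c| = |1.315 − 2.648| = 1.333 km/s.

Δv₂ = 1.33 km/s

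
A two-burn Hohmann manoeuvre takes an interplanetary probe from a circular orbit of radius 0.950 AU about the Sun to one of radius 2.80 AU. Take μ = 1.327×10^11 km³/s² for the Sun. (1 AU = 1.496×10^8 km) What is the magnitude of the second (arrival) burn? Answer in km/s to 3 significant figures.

In km: r₁ = 0.950 × 1.496×10^8 = 1.4212×10^8 km; r₂ = 2.80 × 1.496×10^8 = 4.1888×10^8 km.
Transfer-ellipse semi-major axis a_t = (r₁ + r₂)/2 = (1.4212×10^8 + 4.1888×10^8)/2 = 2.805×10^8 km.
On the circular orbit at r = 4.1888×10^8 km, v_c = √(μ/r) = 17.80 km/s.
Transfer-orbit speed at the same r (vis-viva, a = a_t): v_t = √[μ(2/r − 1/a_t)] = 12.67 km/s.
Δv₂ = |v_t − v_c| = |12.67 − 17.80| = 5.130 km/s.

Δv₂ = 5.13 km/s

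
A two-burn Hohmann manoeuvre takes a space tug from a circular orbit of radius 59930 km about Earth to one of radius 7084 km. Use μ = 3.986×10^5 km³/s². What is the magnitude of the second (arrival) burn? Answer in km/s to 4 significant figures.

Transfer-ellipse semi-major axis a_t = (r₁ + r₂)/2 = (59930 + 7084)/2 = 33507 km.
On the circular orbit at r = 7084 km, v_c = √(μ/r) = 7.5012 km/s.
Vis-viva on the transfer ellipse at r = 7084 km gives v_t = √[μ(2/r − 1/a_t)] = 10.032 km/s.
Δv₂ = |v_t − v_c| = |10.032 − 7.5012| = 2.531 km/s.

Δv₂ = 2.531 km/s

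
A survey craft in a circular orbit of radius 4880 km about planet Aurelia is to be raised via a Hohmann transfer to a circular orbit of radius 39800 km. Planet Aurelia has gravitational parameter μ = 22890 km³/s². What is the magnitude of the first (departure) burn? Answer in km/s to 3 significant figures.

Δv₁ = 0.725 km/s

The Hohmann ellipse has a_t = (r₁ + r₂)/2 = 22340 km.
On the circular orbit at r = 4880 km, v_c = √(μ/r) = 2.166 km/s.
Transfer-orbit speed at the same r (vis-viva, a = a_t): v_t = √[μ(2/r − 1/a_t)] = 2.891 km/s.
Δv₁ = |v_t − v_c| = |2.891 − 2.166| = 0.7250 km/s.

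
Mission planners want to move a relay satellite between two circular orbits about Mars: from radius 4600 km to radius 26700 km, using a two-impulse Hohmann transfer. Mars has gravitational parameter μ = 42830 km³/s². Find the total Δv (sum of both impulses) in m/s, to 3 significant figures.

The Hohmann ellipse has a_t = (r₁ + r₂)/2 = 15650 km.
At r₁ the circular-orbit speed is v₁ = √(μ/r₁) = 3.0514 km/s.
On the transfer ellipse at r₁, vis-viva gives v_p = √[μ(2/r₁ − 1/a_t)] = 3.9856 km/s.
First burn Δv₁ = |v_p − v₁| = 0.9342 km/s.
Circular speed at r₂: v₂ = √(μ/r₂) = 1.26654 km/s.
Transfer-orbit speed at r₂: v_a = √[μ(2/r₂ − 1/a_t)] = 0.686657 km/s.
Second burn Δv₂ = |v₂ − v_a| = 0.5799 km/s.
Total Δv = Δv₁ + Δv₂ = 1.514 km/s.

Δv = 1510 m/s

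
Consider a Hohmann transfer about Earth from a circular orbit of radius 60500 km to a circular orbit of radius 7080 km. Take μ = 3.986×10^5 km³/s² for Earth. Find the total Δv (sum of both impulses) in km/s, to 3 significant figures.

Semi-major axis of the transfer orbit: a_t = (60500 + 7080)/2 = 33790 km.
Circular speed at r₁: v₁ = √(μ/r₁) = √(3.986×10^5/60500) = 2.567 km/s.
Transfer-orbit speed at r₁ (vis-viva): v_a = √[μ(2/r₁ − 1/a_t)] = 1.175 km/s.
First burn Δv₁ = |v_a − v₁| = 1.392 km/s.
At r₂, v₂ = √(μ/r₂) = 7.503 km/s.
Transfer-orbit speed at r₂: v_p = √[μ(2/r₂ − 1/a_t)] = 10.04 km/s.
Second burn Δv₂ = |v₂ − v_p| = 2.537 km/s.
Δv = Δv₁ + Δv₂ = 1.392 + 2.537 = 3.929 km/s.

Δv = 3.93 km/s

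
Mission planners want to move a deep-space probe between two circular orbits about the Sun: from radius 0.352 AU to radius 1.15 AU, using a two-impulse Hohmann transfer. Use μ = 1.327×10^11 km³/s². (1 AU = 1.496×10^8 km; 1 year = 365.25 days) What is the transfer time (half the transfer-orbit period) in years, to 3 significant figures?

In km: r₁ = 0.352 × 1.496×10^8 = 5.26592×10^7 km; r₂ = 1.15 × 1.496×10^8 = 1.7204×10^8 km.
Transfer-ellipse semi-major axis a_t = (r₁ + r₂)/2 = (5.26592×10^7 + 1.7204×10^8)/2 = 1.123496×10^8 km.
Transfer time t = π√(a_t³/μ) = π√((1.123496×10^8)³ / 1.327×10^11) = 1.027×10^7 s.
Converting: 1.027×10^7 s ÷ 3.15576×10^7 s/year (365.25 × 86400) = 0.325 years.

t = 0.325 years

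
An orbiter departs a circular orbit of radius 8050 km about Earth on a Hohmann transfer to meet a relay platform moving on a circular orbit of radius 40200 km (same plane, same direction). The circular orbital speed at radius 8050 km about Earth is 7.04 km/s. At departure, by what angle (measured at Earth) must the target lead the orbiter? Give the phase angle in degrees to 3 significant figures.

From the circular-orbit relation v² = μ/r at r = 8050 km: μ = v²r = (7.04)² × 8050 = 3.98971×10^5 km³/s².
The Hohmann ellipse has a_t = (r₁ + r₂)/2 = 24125 km.
Transfer time t = π√(a_t³/μ) = 18637 s.
The target's mean motion on its circular orbit is ω₂ = √(μ/r₂³) = 7.8367×10^-5 rad/s.
Angle swept by the target during transfer: ω₂·t = 1.4605 rad = 83.68°.
Arrival is 180° from departure on the ellipse, so φ = 180° − 83.68° = 96.3°.

φ = 96.3°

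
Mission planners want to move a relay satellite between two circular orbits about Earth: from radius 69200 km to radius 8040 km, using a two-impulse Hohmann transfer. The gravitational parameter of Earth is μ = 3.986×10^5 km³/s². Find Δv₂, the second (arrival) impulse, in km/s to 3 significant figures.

Δv₂ = 2.38 km/s

The Hohmann ellipse has a_t = (r₁ + r₂)/2 = 38620 km.
Circular speed at r = 8040 km: v_c = √(μ/r) = 7.041 km/s.
Vis-viva on the transfer ellipse at r = 8040 km gives v_t = √[μ(2/r − 1/a_t)] = 9.425 km/s.
Δv₂ = |v_t − v_c| = |9.425 − 7.041| = 2.384 km/s.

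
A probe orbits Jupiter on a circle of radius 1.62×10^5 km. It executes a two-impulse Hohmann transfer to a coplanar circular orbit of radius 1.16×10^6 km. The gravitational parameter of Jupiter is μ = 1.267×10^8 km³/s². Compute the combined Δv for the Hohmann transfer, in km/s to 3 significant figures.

The Hohmann ellipse has a_t = (r₁ + r₂)/2 = 6.610×10^5 km.
Circular speed at r₁: v₁ = √(μ/r₁) = √(1.267×10^8/1.620×10^5) = 27.96603 km/s.
Transfer-orbit speed at r₁ (vis-viva): v_p = √[μ(2/r₁ − 1/a_t)] = 37.04751 km/s.
First burn Δv₁ = |v_p − v₁| = 9.081 km/s.
Circular speed at r₂: v₂ = √(μ/r₂) = 10.451 km/s.
Transfer-orbit speed at r₂: v_a = √[μ(2/r₂ − 1/a_t)] = 5.1739 km/s.
Second burn Δv₂ = |v₂ − v_a| = 5.277 km/s.
Δv = Δv₁ + Δv₂ = 9.081 + 5.277 = 14.36 km/s.

Δv = 14.4 km/s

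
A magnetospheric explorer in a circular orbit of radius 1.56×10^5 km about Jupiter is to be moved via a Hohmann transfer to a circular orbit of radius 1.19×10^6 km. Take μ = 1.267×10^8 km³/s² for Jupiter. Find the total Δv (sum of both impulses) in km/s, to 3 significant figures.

Δv = 14.7 km/s

Semi-major axis of the transfer orbit: a_t = (1.560×10^5 + 1.190×10^6)/2 = 6.730×10^5 km.
At r₁ the circular-orbit speed is v₁ = √(μ/r₁) = 28.499 km/s.
Transfer-orbit speed at r₁ (vis-viva equation): v_p = √[μ(2/r₁ − 1/a_t)] = 37.896 km/s.
First burn Δv₁ = |v_p − v₁| = 9.397 km/s.
At r₂, v₂ = √(μ/r₂) = 10.3185 km/s.
Transfer-orbit speed at r₂: v_a = √[μ(2/r₂ − 1/a_t)] = 4.96786 km/s.
Second burn Δv₂ = |v₂ − v_a| = 5.351 km/s.
Δv = Δv₁ + Δv₂ = 9.397 + 5.351 = 14.75 km/s.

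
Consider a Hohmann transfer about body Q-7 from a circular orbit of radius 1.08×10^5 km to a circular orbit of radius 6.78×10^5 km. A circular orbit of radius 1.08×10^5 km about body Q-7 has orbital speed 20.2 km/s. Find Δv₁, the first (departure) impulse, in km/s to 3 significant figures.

Δv₁ = 6.33 km/s

From the circular-orbit relation v² = μ/r at r = 1.08×10^5 km: μ = v²r = (20.2)² × 1.08×10^5 = 4.40683×10^7 km³/s².
Transfer-ellipse semi-major axis a_t = (r₁ + r₂)/2 = (1.080×10^5 + 6.780×10^5)/2 = 3.930×10^5 km.
Circular speed at r = 1.080×10^5 km: v_c = √(μ/r) = 20.200 km/s.
Transfer-orbit speed at the same r (vis-viva, a = a_t): v_t = √[μ(2/r − 1/a_t)] = 26.532 km/s.
Δv₁ = |v_t − v_c| = |26.532 − 20.200| = 6.332 km/s.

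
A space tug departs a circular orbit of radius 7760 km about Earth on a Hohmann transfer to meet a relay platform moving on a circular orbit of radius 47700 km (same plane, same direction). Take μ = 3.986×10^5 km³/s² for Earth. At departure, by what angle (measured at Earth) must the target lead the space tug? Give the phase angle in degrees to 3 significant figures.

φ = 100°

The Hohmann ellipse has a_t = (r₁ + r₂)/2 = 27730 km.
Transfer time t = π√(a_t³/μ) = 22978 s.
The target's mean motion on its circular orbit is ω₂ = √(μ/r₂³) = 6.0603×10^-5 rad/s.
Angle swept by the target during transfer: ω₂·t = 1.3925 rad = 79.78°.
Arrival is 180° from departure on the ellipse, so φ = 180° − 79.78° = 100°.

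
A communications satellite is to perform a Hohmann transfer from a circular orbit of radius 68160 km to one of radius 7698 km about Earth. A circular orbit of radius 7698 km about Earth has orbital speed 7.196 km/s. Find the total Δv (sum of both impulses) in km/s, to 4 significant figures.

Δv = 3.779 km/s

From the circular-orbit relation v² = μ/r at r = 7698 km: μ = v²r = (7.196)² × 7698 = 3.98621×10^5 km³/s².
Semi-major axis of the transfer orbit: a_t = (68160 + 7698)/2 = 37929 km.
Circular speed at r₁: v₁ = √(μ/r₁) = √(3.98621×10^5/68160) = 2.418329 km/s.
On the transfer ellipse at r₁, v² = μ(2/r − 1/a) gives v_a = √[μ(2/r₁ − 1/a_t)] = 1.089478 km/s.
First burn Δv₁ = |v_a − v₁| = 1.3289 km/s.
Circular speed at r₂: v₂ = √(μ/r₂) = 7.1960 km/s.
Transfer-orbit speed at r₂: v_p = √[μ(2/r₂ − 1/a_t)] = 9.6465 km/s.
Second burn Δv₂ = |v₂ − v_p| = 2.4505 km/s.
Total Δv = Δv₁ + Δv₂ = 3.779 km/s.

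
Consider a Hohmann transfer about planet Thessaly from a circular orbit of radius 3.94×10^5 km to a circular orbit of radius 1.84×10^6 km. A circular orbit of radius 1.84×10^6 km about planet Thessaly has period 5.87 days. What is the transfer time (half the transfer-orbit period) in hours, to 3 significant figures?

t = 33.3 hours

From Kepler's third law T² = 4π²r³/μ at r = 1.84×10^6 km, T = 5.87 days = 5.87 × 86400 s = 5.07168×10^5 s: μ = 4π²r³/T² = 9.56114×10^8 km³/s².
The Hohmann ellipse has a_t = (r₁ + r₂)/2 = 1.117×10^6 km.
Half the transfer-orbit period gives t = π√(a_t³/μ) = 1.199×10^5 s.
Converting: 1.199×10^5 s ÷ 3600 s/hour = 33.3 hours.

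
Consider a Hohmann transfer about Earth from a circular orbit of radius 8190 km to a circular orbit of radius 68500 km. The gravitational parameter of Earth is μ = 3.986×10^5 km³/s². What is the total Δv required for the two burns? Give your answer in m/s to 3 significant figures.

Transfer-ellipse semi-major axis a_t = (r₁ + r₂)/2 = (8190 + 68500)/2 = 38345 km.
Circular speed at r₁: v₁ = √(μ/r₁) = √(3.986×10^5/8190) = 6.976 km/s.
On the transfer ellipse at r₁, vis-viva gives v_p = √[μ(2/r₁ − 1/a_t)] = 9.324 km/s.
First burn Δv₁ = |v_p − v₁| = 2.348 km/s.
Circular speed at r₂: v₂ = √(μ/r₂) = 2.412 km/s.
Transfer-orbit speed at r₂: v_a = √[μ(2/r₂ − 1/a_t)] = 1.115 km/s.
Second burn Δv₂ = |v₂ − v_a| = 1.297 km/s.
Total Δv = Δv₁ + Δv₂ = 3.645 km/s.

Δv = 3650 m/s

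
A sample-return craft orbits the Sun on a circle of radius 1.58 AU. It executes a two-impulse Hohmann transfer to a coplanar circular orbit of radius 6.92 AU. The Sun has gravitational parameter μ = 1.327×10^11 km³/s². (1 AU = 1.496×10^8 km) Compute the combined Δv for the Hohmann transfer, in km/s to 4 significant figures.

Δv = 10.96 km/s

In km: r₁ = 1.58 × 1.496×10^8 = 2.36368×10^8 km; r₂ = 6.92 × 1.496×10^8 = 1.035232×10^9 km.
Transfer-ellipse semi-major axis a_t = (r₁ + r₂)/2 = (2.36368×10^8 + 1.035232×10^9)/2 = 6.358×10^8 km.
Circular speed at r₁: v₁ = √(μ/r₁) = √(1.327×10^11/2.36368×10^8) = 23.69 km/s.
Transfer-orbit speed at r₁ (v² = μ(2/r − 1/a)): v_p = √[μ(2/r₁ − 1/a_t)] = 30.23 km/s.
First burn Δv₁ = |v_p − v₁| = 6.540 km/s.
At r₂, v₂ = √(μ/r₂) = 11.322 km/s.
Transfer-orbit speed at r₂: v_a = √[μ(2/r₂ − 1/a_t)] = 6.9032 km/s.
Second burn Δv₂ = |v₂ − v_a| = 4.419 km/s.
Total Δv = Δv₁ + Δv₂ = 10.96 km/s.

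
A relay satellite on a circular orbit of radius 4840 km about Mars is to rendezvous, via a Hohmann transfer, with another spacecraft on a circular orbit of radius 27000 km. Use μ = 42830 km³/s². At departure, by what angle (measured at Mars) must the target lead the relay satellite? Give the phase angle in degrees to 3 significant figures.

φ = 98.5°

Transfer-ellipse semi-major axis a_t = (r₁ + r₂)/2 = (4840 + 27000)/2 = 15920 km.
Transfer time t = π√(a_t³/μ) = 30490 s.
The target's mean motion on its circular orbit is ω₂ = √(μ/r₂³) = 4.665×10^-5 rad/s.
Angle swept by the target during transfer: ω₂·t = 1.4224 rad = 81.50°.
The relay satellite traverses 180° on the transfer ellipse, so the target must lead by 180° − 81.50° = 98.5°.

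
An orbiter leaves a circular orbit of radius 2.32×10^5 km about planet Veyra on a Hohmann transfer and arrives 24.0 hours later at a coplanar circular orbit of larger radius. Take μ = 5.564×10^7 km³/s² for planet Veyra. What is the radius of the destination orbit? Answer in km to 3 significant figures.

Transfer time t = 24.0 hours = 86400 s, and t = π√(a_t³/μ).
So a_t = (μ t²/π²)^(1/3) = (5.564×10^7 × (86400)² / π²)^(1/3) = 3.4783×10^5 km.
Since a_t = (r₁ + r₂)/2, r₂ = 2a_t − r₁ = 2×3.4783×10^5 − 2.320×10^5 = 4.6366×10^5 km.

r₂ = 4.64×10^5 km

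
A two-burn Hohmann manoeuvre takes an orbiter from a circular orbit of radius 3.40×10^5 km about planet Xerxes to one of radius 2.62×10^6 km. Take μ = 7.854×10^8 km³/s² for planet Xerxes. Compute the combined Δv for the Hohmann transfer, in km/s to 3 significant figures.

Δv = 24.9 km/s

The Hohmann ellipse has a_t = (r₁ + r₂)/2 = 1.480×10^6 km.
At r₁ the circular-orbit speed is v₁ = √(μ/r₁) = 48.0625 km/s.
On the transfer ellipse at r₁, vis-viva gives v_p = √[μ(2/r₁ − 1/a_t)] = 63.9478 km/s.
First burn Δv₁ = |v_p − v₁| = 15.885 km/s.
Circular speed at r₂: v₂ = √(μ/r₂) = 17.3139 km/s.
Transfer-orbit speed at r₂: v_a = √[μ(2/r₂ − 1/a_t)] = 8.29857 km/s.
Second burn Δv₂ = |v₂ − v_a| = 9.0153 km/s.
Total Δv = Δv₁ + Δv₂ = 24.90 km/s.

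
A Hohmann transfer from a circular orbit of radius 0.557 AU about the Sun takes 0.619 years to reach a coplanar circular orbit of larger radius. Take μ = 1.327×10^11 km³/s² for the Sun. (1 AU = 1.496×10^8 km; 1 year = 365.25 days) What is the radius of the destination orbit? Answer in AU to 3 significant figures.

r₂ = 1.75 AU

In km: r₁ = 0.557 × 1.496×10^8 = 8.33272×10^7 km.
Transfer time t = 0.619 years × 365.25 × 86400 s = 1.95341544×10^7 s, and t = π√(a_t³/μ).
So a_t = (μ t²/π²)^(1/3) = (1.327×10^11 × (1.95341544×10^7)² / π²)^(1/3) = 1.7247×10^8 km.
Since a_t = (r₁ + r₂)/2, r₂ = 2a_t − r₁ = 2×1.7247×10^8 − 8.33272×10^7 = 2.616128×10^8 km.
In AU: r₂ = 2.616128×10^8 / 1.496×10^8 = 1.75 AU.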